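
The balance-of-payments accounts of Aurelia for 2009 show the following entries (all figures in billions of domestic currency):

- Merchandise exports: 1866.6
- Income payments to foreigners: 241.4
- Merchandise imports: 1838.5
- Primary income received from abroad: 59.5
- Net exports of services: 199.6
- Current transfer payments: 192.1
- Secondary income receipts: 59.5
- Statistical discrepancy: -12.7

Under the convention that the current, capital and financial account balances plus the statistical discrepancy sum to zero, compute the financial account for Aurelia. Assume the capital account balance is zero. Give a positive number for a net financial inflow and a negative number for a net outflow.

99.5

Goods balance = 1866.6 - 1838.5 = 28.1
Services balance = 199.6
Trade balance (goods + services) = 28.1 + 199.6 = 227.7
Net primary income = 59.5 - 241.4 = -181.9
Net secondary income = 59.5 - 192.1 = -132.6
Current account = 227.7 + (-181.9) + (-132.6) = -86.8
Financial account = -(-86.8 + (-12.7)) = 99.5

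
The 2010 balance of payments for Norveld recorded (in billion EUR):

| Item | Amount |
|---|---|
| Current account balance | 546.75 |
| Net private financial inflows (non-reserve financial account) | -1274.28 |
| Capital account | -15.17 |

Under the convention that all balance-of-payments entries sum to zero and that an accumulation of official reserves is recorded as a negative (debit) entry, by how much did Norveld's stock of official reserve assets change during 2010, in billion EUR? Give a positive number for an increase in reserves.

Official reserve transactions balance = -(546.75 + (-15.17) + (-1274.28)) = 742.70
An accumulation of reserves is recorded as a debit (negative entry), so the change in the stock of reserves is the negative of that balance.
Change in official reserves = -(742.70) = -742.70

-742.70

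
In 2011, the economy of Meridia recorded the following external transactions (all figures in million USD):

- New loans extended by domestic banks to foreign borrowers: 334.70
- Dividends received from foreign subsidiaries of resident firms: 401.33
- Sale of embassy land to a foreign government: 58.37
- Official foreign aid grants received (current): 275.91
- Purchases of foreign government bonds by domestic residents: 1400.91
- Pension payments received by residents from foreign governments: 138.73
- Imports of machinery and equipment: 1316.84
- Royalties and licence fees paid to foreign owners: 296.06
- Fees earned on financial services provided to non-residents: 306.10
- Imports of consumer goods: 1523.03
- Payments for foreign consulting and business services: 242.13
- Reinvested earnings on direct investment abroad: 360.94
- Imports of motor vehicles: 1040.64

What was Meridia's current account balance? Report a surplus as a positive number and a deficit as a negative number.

-2935.69

Goods: -1040.64 - 1523.03 - 1316.84 = -3880.51
Services: -296.06 + 306.10 - 242.13 = -232.09
Primary income: 360.94 + 401.33 = 762.27
Secondary income: 275.91 + 138.73 = 414.64
Current account = (-3880.51) + (-232.09) + 762.27 + 414.64 = -2935.69
(Excluded from the current account — financial account: new loans extended by domestic banks to foreign borrowers 334.70, purchases of foreign government bonds by domestic residents 1400.91; capital account: sale of embassy land to a foreign government 58.37.)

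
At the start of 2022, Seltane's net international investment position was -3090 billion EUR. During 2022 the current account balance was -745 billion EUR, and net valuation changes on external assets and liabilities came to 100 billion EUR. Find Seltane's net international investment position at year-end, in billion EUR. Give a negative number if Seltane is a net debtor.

-3735

Change in NIIP = current account + net valuation change = -745 + 100 = -645
End-of-year NIIP = -3090 + (-645) = -3735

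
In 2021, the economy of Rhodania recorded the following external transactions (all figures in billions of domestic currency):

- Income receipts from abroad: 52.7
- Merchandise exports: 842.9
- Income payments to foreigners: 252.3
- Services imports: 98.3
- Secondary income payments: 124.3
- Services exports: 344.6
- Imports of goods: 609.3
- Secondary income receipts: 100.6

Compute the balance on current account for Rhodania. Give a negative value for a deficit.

Goods balance = 842.9 - 609.3 = 233.6
Services balance = 344.6 - 98.3 = 246.3
Trade balance (goods + services) = 233.6 + 246.3 = 479.9
Net primary income = 52.7 - 252.3 = -199.6
Net secondary income = 100.6 - 124.3 = -23.7
Current account = 479.9 + (-199.6) + (-23.7) = 256.6

256.6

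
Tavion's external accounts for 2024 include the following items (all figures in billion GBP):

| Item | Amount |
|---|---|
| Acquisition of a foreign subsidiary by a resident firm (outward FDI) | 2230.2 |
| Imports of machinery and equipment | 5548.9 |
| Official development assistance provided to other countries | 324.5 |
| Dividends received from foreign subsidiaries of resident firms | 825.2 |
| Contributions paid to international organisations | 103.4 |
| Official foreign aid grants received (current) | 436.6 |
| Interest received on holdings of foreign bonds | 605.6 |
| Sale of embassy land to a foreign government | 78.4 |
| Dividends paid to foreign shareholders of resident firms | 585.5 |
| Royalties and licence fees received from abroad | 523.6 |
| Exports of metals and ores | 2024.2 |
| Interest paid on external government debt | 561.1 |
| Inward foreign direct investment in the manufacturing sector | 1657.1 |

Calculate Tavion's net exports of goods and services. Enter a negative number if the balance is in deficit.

-3001.1

Goods: 2024.2 - 5548.9 = -3524.7
Services: 523.6
Trade balance = -3524.7 + 523.6 = -3001.1
(Excluded from the trade balance — financial account: acquisition of a foreign subsidiary by a resident firm (outward FDI) 2230.2, inward foreign direct investment in the manufacturing sector 1657.1; secondary income: official development assistance provided to other countries 324.5, contributions paid to international organisations 103.4, official foreign aid grants received (current) 436.6; primary income: dividends received from foreign subsidiaries of resident firms 825.2, interest received on holdings of foreign bonds 605.6, dividends paid to foreign shareholders of resident firms 585.5, interest paid on external government debt 561.1; capital account: sale of embassy land to a foreign government 78.4.)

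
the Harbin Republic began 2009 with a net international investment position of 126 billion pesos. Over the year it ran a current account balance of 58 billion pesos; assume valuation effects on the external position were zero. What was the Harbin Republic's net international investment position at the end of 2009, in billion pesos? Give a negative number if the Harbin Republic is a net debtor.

184

With no valuation effects, change in NIIP = current account = 58
End-of-year NIIP = 126 + 58 = 184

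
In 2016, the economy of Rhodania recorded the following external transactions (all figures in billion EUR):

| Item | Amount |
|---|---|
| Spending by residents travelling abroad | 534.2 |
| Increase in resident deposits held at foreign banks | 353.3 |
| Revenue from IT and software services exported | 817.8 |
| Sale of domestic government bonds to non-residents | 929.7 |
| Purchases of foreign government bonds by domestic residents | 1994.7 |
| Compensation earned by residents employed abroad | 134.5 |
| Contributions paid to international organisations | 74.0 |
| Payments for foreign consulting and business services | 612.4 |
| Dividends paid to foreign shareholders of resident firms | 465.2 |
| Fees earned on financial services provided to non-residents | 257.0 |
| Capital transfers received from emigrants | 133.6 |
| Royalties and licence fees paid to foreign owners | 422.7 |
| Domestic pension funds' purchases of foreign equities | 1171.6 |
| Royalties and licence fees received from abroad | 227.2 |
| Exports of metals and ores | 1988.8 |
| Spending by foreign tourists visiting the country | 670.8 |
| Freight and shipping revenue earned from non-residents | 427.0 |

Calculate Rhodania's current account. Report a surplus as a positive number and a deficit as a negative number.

Goods: 1988.8
Services: 227.2 + 257.0 - 612.4 + 817.8 + 427.0 - 534.2 - 422.7 + 670.8 = 830.5
Primary income: 134.5 - 465.2 = -330.7
Secondary income: -74.0
Current account = 1988.8 + 830.5 + (-330.7) + (-74.0) = 2414.6
(Excluded from the current account — financial account: increase in resident deposits held at foreign banks 353.3, sale of domestic government bonds to non-residents 929.7, purchases of foreign government bonds by domestic residents 1994.7, domestic pension funds' purchases of foreign equities 1171.6; capital account: capital transfers received from emigrants 133.6.)

2414.6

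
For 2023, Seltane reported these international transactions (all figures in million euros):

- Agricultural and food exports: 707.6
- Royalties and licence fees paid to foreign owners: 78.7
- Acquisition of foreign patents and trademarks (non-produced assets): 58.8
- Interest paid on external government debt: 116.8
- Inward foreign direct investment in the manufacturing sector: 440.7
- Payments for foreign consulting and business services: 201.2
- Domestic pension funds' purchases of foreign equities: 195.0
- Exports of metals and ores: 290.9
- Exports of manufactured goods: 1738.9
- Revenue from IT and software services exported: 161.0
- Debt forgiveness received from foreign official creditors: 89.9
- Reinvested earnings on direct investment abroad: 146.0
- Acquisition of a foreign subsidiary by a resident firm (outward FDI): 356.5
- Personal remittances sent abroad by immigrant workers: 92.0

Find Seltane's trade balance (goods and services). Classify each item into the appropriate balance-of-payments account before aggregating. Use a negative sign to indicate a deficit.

2618.5

Goods: 1738.9 + 707.6 + 290.9 = 2737.4
Services: 161.0 - 201.2 - 78.7 = -118.9
Trade balance = 2737.4 + (-118.9) = 2618.5
(Excluded from the trade balance — capital account: acquisition of foreign patents and trademarks (non-produced assets) 58.8, debt forgiveness received from foreign official creditors 89.9; primary income: interest paid on external government debt 116.8, reinvested earnings on direct investment abroad 146.0; financial account: inward foreign direct investment in the manufacturing sector 440.7, domestic pension funds' purchases of foreign equities 195.0, acquisition of a foreign subsidiary by a resident firm (outward FDI) 356.5; secondary income: personal remittances sent abroad by immigrant workers 92.0.)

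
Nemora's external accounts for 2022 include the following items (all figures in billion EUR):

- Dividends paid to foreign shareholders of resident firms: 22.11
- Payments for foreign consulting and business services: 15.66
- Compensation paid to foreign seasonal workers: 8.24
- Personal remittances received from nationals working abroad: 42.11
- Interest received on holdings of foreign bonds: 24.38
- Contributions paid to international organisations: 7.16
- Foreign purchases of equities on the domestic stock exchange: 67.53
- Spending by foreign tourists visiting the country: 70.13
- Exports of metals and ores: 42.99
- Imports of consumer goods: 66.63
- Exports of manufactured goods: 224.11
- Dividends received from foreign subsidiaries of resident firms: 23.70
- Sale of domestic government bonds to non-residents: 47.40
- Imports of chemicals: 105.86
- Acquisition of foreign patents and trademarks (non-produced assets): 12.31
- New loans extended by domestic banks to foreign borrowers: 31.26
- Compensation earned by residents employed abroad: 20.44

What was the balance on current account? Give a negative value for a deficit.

Goods: 224.11 - 105.86 - 66.63 + 42.99 = 94.61
Services: -15.66 + 70.13 = 54.47
Primary income: 23.70 - 8.24 + 20.44 + 24.38 - 22.11 = 38.17
Secondary income: -7.16 + 42.11 = 34.95
Current account = 94.61 + 54.47 + 38.17 + 34.95 = 222.20
(Excluded from the current account — financial account: foreign purchases of equities on the domestic stock exchange 67.53, sale of domestic government bonds to non-residents 47.40, new loans extended by domestic banks to foreign borrowers 31.26; capital account: acquisition of foreign patents and trademarks (non-produced assets) 12.31.)

222.20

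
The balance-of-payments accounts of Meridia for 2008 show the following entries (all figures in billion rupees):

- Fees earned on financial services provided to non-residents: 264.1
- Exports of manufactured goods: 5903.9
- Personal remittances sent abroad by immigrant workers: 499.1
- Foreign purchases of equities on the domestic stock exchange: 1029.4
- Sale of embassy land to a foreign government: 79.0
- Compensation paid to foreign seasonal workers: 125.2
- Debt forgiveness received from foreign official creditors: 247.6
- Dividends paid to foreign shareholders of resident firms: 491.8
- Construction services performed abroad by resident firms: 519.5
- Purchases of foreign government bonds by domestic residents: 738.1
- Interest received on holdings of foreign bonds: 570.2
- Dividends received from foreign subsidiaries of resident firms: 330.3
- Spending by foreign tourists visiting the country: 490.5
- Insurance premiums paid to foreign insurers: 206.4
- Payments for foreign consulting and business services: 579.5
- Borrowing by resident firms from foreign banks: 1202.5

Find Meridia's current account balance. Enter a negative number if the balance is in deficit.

6176.5

Goods: 5903.9
Services: 519.5 - 579.5 + 264.1 + 490.5 - 206.4 = 488.2
Primary income: -491.8 + 330.3 + 570.2 - 125.2 = 283.5
Secondary income: -499.1
Current account = 5903.9 + 488.2 + 283.5 + (-499.1) = 6176.5
(Excluded from the current account — financial account: foreign purchases of equities on the domestic stock exchange 1029.4, purchases of foreign government bonds by domestic residents 738.1, borrowing by resident firms from foreign banks 1202.5; capital account: sale of embassy land to a foreign government 79.0, debt forgiveness received from foreign official creditors 247.6.)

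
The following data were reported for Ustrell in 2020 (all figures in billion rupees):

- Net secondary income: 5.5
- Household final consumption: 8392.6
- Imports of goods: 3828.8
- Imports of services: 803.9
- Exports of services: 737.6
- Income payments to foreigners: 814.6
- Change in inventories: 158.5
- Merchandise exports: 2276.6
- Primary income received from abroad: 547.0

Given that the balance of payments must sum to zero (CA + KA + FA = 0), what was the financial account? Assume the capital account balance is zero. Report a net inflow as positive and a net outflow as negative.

Goods balance = 2276.6 - 3828.8 = -1552.2
Services balance = 737.6 - 803.9 = -66.3
Trade balance (goods + services) = -1552.2 + (-66.3) = -1618.5
Net primary income = 547.0 - 814.6 = -267.6
Net secondary income = 5.5
Current account = -1618.5 + (-267.6) + 5.5 = -1880.6
Financial account = -(-1880.6) = 1880.6

1880.6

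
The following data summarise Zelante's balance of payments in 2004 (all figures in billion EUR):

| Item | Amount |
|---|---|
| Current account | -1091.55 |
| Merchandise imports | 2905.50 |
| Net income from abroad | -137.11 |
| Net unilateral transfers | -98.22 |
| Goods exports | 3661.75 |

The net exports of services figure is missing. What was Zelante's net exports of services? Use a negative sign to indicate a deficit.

Current account = goods balance + services balance + net primary income + net secondary income
Sum of the known components = 520.92
Net exports of services = CA - (known components) = -1091.55 - 520.92 = -1612.47

-1612.47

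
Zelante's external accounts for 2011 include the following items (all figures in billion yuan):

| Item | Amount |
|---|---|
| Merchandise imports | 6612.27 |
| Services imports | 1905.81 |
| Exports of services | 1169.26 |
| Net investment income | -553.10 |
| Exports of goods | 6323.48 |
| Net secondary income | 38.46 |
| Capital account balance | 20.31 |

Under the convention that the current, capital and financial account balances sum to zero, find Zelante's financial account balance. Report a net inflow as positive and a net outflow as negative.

Goods balance = 6323.48 - 6612.27 = -288.79
Services balance = 1169.26 - 1905.81 = -736.55
Trade balance (goods + services) = -288.79 + (-736.55) = -1025.34
Net primary income = -553.10
Net secondary income = 38.46
Current account = -1025.34 + (-553.10) + 38.46 = -1539.98
Financial account = -(-1539.98 + 20.31) = 1519.67

1519.67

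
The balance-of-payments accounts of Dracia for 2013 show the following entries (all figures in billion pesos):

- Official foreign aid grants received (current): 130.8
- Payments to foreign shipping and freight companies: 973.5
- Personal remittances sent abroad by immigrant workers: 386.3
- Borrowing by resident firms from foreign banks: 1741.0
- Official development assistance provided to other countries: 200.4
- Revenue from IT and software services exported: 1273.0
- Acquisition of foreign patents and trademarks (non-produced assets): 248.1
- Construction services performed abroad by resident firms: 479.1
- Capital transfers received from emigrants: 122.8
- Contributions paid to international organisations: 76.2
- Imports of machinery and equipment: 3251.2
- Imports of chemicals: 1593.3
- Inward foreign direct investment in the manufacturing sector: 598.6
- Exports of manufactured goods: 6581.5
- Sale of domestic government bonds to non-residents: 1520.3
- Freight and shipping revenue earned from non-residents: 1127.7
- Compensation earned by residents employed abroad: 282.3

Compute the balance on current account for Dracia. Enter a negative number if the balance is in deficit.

Goods: -1593.3 - 3251.2 + 6581.5 = 1737.0
Services: 1273.0 + 479.1 + 1127.7 - 973.5 = 1906.3
Primary income: 282.3
Secondary income: -76.2 - 200.4 + 130.8 - 386.3 = -532.1
Current account = 1737.0 + 1906.3 + 282.3 + (-532.1) = 3393.5
(Excluded from the current account — financial account: borrowing by resident firms from foreign banks 1741.0, inward foreign direct investment in the manufacturing sector 598.6, sale of domestic government bonds to non-residents 1520.3; capital account: acquisition of foreign patents and trademarks (non-produced assets) 248.1, capital transfers received from emigrants 122.8.)

3393.5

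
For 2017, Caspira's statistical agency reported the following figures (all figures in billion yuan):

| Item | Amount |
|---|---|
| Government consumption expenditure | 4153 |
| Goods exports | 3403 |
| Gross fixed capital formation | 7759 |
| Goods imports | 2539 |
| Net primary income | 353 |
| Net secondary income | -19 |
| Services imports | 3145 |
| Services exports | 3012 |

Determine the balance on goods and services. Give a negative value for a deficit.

Goods balance = 3403 - 2539 = 864
Services balance = 3012 - 3145 = -133
Trade balance (goods + services) = 864 + (-133) = 731

731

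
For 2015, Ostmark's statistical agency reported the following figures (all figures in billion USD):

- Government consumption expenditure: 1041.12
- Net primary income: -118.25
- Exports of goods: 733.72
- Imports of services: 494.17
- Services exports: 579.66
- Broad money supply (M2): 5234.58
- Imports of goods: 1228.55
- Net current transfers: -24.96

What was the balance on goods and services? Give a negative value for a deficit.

Goods balance = 733.72 - 1228.55 = -494.83
Services balance = 579.66 - 494.17 = 85.49
Trade balance (goods + services) = -494.83 + 85.49 = -409.34

-409.34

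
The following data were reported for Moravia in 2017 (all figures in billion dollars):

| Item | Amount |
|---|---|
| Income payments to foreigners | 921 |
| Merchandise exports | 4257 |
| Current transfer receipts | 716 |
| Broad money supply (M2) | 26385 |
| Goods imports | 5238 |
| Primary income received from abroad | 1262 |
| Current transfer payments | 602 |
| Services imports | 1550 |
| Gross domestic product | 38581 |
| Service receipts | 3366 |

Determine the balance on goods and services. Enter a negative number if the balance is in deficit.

835

Goods balance = 4257 - 5238 = -981
Services balance = 3366 - 1550 = 1816
Trade balance (goods + services) = -981 + 1816 = 835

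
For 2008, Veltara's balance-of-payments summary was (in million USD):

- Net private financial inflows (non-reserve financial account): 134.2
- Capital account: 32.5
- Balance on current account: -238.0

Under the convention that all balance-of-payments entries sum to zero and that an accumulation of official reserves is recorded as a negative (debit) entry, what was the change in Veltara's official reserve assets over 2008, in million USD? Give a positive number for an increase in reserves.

-71.3

Official reserve transactions balance = -((-238.0) + 32.5 + 134.2) = 71.3
An accumulation of reserves is recorded as a debit (negative entry), so the change in the stock of reserves is the negative of that balance.
Change in official reserves = -(71.3) = -71.3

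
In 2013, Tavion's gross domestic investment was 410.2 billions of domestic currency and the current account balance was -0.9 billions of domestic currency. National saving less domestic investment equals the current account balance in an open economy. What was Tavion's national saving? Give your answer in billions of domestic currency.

S = I + CA = 410.2 + (-0.9) = 409.3

409.3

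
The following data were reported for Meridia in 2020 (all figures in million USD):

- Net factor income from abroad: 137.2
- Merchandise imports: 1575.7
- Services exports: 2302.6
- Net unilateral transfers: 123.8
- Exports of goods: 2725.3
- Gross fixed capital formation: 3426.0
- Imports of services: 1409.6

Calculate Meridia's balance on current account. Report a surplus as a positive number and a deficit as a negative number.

Goods balance = 2725.3 - 1575.7 = 1149.6
Services balance = 2302.6 - 1409.6 = 893.0
Trade balance (goods + services) = 1149.6 + 893.0 = 2042.6
Net primary income = 137.2
Net secondary income = 123.8
Current account = 2042.6 + 137.2 + 123.8 = 2303.6

2303.6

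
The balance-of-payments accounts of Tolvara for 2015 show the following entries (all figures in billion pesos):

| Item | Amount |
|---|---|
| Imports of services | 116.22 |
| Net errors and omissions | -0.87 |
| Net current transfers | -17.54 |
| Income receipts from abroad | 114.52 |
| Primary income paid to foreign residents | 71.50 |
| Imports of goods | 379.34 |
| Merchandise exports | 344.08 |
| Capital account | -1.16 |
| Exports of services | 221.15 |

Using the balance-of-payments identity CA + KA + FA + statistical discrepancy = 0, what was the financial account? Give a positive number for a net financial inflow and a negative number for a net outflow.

-93.12

Goods balance = 344.08 - 379.34 = -35.26
Services balance = 221.15 - 116.22 = 104.93
Trade balance (goods + services) = -35.26 + 104.93 = 69.67
Net primary income = 114.52 - 71.50 = 43.02
Net secondary income = -17.54
Current account = 69.67 + 43.02 + (-17.54) = 95.15
Financial account = -(95.15 + (-1.16) + (-0.87)) = -93.12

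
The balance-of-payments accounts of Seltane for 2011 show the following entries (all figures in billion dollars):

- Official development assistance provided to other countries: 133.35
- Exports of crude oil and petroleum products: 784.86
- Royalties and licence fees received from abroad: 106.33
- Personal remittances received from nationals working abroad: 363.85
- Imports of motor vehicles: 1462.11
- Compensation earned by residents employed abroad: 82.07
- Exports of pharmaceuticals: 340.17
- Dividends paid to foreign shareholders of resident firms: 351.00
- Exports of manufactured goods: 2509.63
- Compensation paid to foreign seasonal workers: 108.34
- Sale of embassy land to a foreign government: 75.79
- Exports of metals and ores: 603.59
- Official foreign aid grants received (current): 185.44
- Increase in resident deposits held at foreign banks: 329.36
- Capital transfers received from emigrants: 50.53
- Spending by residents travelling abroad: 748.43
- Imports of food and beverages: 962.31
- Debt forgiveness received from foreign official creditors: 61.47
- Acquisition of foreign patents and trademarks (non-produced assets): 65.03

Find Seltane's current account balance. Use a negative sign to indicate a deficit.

1210.40

Goods: 603.59 - 1462.11 + 340.17 + 2509.63 + 784.86 - 962.31 = 1813.83
Services: -748.43 + 106.33 = -642.10
Primary income: -351.00 + 82.07 - 108.34 = -377.27
Secondary income: 363.85 + 185.44 - 133.35 = 415.94
Current account = 1813.83 + (-642.10) + (-377.27) + 415.94 = 1210.40
(Excluded from the current account — capital account: sale of embassy land to a foreign government 75.79, capital transfers received from emigrants 50.53, debt forgiveness received from foreign official creditors 61.47, acquisition of foreign patents and trademarks (non-produced assets) 65.03; financial account: increase in resident deposits held at foreign banks 329.36.)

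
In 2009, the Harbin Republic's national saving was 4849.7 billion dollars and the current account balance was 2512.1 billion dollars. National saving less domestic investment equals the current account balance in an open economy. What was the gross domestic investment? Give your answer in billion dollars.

I = S - CA = 4849.7 - 2512.1 = 2337.6

2337.6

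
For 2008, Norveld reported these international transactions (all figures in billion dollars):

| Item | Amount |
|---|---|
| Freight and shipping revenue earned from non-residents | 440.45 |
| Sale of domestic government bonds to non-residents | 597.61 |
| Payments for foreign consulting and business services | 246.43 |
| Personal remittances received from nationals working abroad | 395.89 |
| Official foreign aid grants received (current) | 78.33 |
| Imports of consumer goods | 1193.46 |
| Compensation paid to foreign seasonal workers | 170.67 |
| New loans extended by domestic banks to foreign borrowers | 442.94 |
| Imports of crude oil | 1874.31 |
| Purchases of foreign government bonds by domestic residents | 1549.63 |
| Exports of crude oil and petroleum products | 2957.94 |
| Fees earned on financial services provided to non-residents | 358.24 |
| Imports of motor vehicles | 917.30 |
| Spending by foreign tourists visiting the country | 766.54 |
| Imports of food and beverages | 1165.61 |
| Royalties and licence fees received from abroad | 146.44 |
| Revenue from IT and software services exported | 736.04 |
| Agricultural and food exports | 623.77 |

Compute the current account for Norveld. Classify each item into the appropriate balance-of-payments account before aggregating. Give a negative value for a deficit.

935.86

Goods: -1874.31 - 917.30 - 1193.46 + 623.77 + 2957.94 - 1165.61 = -1568.97
Services: 358.24 + 766.54 + 146.44 - 246.43 + 440.45 + 736.04 = 2201.28
Primary income: -170.67
Secondary income: 78.33 + 395.89 = 474.22
Current account = (-1568.97) + 2201.28 + (-170.67) + 474.22 = 935.86
(Excluded from the current account — financial account: sale of domestic government bonds to non-residents 597.61, new loans extended by domestic banks to foreign borrowers 442.94, purchases of foreign government bonds by domestic residents 1549.63.)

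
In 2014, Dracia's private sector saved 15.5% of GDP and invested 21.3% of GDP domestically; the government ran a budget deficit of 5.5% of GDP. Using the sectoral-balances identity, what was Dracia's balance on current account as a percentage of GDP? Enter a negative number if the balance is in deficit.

-11.3

By the sectoral-balances identity, CA = (S_private - I) + (T - G).
Private balance = 15.5 - 21.3 = -5.8
Government balance (T - G) = -5.5
CA = -5.8 + (-5.5) = -11.3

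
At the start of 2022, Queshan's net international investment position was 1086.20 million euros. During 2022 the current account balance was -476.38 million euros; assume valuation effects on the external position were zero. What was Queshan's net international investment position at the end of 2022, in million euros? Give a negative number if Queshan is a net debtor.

609.82

With no valuation effects, change in NIIP = current account = -476.38
End-of-year NIIP = 1086.20 + (-476.38) = 609.82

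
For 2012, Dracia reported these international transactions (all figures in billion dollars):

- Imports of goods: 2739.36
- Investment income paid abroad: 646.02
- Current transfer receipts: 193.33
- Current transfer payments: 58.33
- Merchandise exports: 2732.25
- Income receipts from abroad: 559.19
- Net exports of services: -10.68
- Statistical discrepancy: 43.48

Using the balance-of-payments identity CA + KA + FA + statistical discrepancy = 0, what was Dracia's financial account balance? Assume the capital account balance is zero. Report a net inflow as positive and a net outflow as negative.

-73.86

Goods balance = 2732.25 - 2739.36 = -7.11
Services balance = -10.68
Trade balance (goods + services) = -7.11 + (-10.68) = -17.79
Net primary income = 559.19 - 646.02 = -86.83
Net secondary income = 193.33 - 58.33 = 135.00
Current account = -17.79 + (-86.83) + 135.00 = 30.38
Financial account = -(30.38 + 43.48) = -73.86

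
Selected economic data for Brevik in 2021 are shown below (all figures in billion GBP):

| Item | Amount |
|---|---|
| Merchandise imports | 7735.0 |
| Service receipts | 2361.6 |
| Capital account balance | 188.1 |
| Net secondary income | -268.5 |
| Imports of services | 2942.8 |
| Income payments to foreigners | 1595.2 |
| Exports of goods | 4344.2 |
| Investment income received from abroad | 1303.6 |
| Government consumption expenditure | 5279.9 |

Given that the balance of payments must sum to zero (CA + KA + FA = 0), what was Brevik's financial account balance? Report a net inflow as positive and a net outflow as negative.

Goods balance = 4344.2 - 7735.0 = -3390.8
Services balance = 2361.6 - 2942.8 = -581.2
Trade balance (goods + services) = -3390.8 + (-581.2) = -3972.0
Net primary income = 1303.6 - 1595.2 = -291.6
Net secondary income = -268.5
Current account = -3972.0 + (-291.6) + (-268.5) = -4532.1
Financial account = -(-4532.1 + 188.1) = 4344.0

4344.0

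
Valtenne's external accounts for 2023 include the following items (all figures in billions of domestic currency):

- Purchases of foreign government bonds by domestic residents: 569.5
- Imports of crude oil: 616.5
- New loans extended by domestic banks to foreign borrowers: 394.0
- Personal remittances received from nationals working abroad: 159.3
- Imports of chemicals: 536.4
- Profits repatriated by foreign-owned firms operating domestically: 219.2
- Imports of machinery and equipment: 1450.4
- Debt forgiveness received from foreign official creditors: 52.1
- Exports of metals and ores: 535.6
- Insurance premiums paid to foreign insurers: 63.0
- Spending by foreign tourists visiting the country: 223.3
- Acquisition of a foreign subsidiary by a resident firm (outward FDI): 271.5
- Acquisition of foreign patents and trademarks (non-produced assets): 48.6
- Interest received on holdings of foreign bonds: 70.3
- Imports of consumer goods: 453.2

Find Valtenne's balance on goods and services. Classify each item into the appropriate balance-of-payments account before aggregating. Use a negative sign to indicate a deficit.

-2360.6

Goods: -1450.4 + 535.6 - 453.2 - 536.4 - 616.5 = -2520.9
Services: 223.3 - 63.0 = 160.3
Trade balance = -2520.9 + 160.3 = -2360.6
(Excluded from the trade balance — financial account: purchases of foreign government bonds by domestic residents 569.5, new loans extended by domestic banks to foreign borrowers 394.0, acquisition of a foreign subsidiary by a resident firm (outward FDI) 271.5; secondary income: personal remittances received from nationals working abroad 159.3; primary income: profits repatriated by foreign-owned firms operating domestically 219.2, interest received on holdings of foreign bonds 70.3; capital account: debt forgiveness received from foreign official creditors 52.1, acquisition of foreign patents and trademarks (non-produced assets) 48.6.)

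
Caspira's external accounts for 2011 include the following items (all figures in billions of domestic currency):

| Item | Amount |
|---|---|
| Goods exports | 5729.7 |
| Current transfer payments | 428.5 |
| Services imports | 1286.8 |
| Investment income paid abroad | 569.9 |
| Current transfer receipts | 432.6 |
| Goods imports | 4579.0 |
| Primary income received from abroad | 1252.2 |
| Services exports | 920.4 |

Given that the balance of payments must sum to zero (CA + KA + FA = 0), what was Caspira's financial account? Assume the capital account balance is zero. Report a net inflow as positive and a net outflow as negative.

-1470.7

Goods balance = 5729.7 - 4579.0 = 1150.7
Services balance = 920.4 - 1286.8 = -366.4
Trade balance (goods + services) = 1150.7 + (-366.4) = 784.3
Net primary income = 1252.2 - 569.9 = 682.3
Net secondary income = 432.6 - 428.5 = 4.1
Current account = 784.3 + 682.3 + 4.1 = 1470.7
Financial account = -(1470.7) = -1470.7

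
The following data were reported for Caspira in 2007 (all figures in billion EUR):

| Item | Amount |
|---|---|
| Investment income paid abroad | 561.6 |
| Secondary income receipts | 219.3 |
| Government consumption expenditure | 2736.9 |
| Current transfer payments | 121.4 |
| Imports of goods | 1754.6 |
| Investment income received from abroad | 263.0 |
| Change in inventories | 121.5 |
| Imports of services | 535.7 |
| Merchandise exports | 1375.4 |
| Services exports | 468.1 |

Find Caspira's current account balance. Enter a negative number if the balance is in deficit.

-647.5

Goods balance = 1375.4 - 1754.6 = -379.2
Services balance = 468.1 - 535.7 = -67.6
Trade balance (goods + services) = -379.2 + (-67.6) = -446.8
Net primary income = 263.0 - 561.6 = -298.6
Net secondary income = 219.3 - 121.4 = 97.9
Current account = -446.8 + (-298.6) + 97.9 = -647.5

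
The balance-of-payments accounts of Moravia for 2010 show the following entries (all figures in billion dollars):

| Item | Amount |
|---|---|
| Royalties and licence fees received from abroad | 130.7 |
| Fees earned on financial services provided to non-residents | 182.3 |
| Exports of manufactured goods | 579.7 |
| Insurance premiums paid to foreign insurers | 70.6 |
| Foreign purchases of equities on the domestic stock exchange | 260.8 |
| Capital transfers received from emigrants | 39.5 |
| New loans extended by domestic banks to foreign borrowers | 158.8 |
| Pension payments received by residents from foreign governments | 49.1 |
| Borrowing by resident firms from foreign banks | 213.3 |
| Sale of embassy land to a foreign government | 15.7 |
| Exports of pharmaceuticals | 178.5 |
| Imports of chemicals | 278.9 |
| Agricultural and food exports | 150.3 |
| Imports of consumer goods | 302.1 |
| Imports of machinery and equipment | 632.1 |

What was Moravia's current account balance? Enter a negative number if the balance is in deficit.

Goods: 150.3 + 579.7 + 178.5 - 632.1 - 278.9 - 302.1 = -304.6
Services: 130.7 + 182.3 - 70.6 = 242.4
Secondary income: 49.1
Current account = (-304.6) + 242.4 + 49.1 = -13.1
(Excluded from the current account — financial account: foreign purchases of equities on the domestic stock exchange 260.8, new loans extended by domestic banks to foreign borrowers 158.8, borrowing by resident firms from foreign banks 213.3; capital account: capital transfers received from emigrants 39.5, sale of embassy land to a foreign government 15.7.)

-13.1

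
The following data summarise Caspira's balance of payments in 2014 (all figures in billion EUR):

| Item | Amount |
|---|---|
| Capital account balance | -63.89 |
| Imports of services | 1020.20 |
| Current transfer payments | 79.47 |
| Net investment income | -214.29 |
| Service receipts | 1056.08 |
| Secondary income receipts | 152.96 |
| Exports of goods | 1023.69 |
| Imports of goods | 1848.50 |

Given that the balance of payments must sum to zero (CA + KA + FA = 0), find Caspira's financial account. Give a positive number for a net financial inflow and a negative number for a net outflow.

993.62

Goods balance = 1023.69 - 1848.50 = -824.81
Services balance = 1056.08 - 1020.20 = 35.88
Trade balance (goods + services) = -824.81 + 35.88 = -788.93
Net primary income = -214.29
Net secondary income = 152.96 - 79.47 = 73.49
Current account = -788.93 + (-214.29) + 73.49 = -929.73
Financial account = -(-929.73 + (-63.89)) = 993.62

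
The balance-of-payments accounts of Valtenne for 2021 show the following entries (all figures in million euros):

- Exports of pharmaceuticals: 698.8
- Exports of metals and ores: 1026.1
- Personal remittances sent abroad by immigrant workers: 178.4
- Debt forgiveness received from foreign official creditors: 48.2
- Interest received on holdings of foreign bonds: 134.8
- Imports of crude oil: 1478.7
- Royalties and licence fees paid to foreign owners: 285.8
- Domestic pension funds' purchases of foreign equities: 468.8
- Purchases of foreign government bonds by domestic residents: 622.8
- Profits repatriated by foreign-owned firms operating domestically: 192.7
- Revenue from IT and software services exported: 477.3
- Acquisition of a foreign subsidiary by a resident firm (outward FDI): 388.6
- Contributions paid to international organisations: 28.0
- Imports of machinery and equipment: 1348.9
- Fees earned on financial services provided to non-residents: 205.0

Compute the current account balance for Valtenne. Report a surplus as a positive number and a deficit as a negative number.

-970.5

Goods: -1348.9 + 1026.1 - 1478.7 + 698.8 = -1102.7
Services: 205.0 - 285.8 + 477.3 = 396.5
Primary income: 134.8 - 192.7 = -57.9
Secondary income: -28.0 - 178.4 = -206.4
Current account = (-1102.7) + 396.5 + (-57.9) + (-206.4) = -970.5
(Excluded from the current account — capital account: debt forgiveness received from foreign official creditors 48.2; financial account: domestic pension funds' purchases of foreign equities 468.8, purchases of foreign government bonds by domestic residents 622.8, acquisition of a foreign subsidiary by a resident firm (outward FDI) 388.6.)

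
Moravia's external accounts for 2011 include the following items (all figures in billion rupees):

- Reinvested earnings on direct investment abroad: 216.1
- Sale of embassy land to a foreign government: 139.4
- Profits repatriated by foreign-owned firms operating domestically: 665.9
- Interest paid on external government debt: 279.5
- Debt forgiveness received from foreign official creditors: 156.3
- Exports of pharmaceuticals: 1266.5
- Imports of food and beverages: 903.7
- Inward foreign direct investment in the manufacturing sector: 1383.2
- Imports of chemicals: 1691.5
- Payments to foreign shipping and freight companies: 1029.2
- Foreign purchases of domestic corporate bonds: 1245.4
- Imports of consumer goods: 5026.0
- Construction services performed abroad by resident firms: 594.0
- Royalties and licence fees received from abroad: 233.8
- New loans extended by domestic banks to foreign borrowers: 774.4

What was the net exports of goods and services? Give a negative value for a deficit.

Goods: 1266.5 - 5026.0 - 903.7 - 1691.5 = -6354.7
Services: 594.0 - 1029.2 + 233.8 = -201.4
Trade balance = -6354.7 + (-201.4) = -6556.1
(Excluded from the trade balance — primary income: reinvested earnings on direct investment abroad 216.1, profits repatriated by foreign-owned firms operating domestically 665.9, interest paid on external government debt 279.5; capital account: sale of embassy land to a foreign government 139.4, debt forgiveness received from foreign official creditors 156.3; financial account: inward foreign direct investment in the manufacturing sector 1383.2, foreign purchases of domestic corporate bonds 1245.4, new loans extended by domestic banks to foreign borrowers 774.4.)

-6556.1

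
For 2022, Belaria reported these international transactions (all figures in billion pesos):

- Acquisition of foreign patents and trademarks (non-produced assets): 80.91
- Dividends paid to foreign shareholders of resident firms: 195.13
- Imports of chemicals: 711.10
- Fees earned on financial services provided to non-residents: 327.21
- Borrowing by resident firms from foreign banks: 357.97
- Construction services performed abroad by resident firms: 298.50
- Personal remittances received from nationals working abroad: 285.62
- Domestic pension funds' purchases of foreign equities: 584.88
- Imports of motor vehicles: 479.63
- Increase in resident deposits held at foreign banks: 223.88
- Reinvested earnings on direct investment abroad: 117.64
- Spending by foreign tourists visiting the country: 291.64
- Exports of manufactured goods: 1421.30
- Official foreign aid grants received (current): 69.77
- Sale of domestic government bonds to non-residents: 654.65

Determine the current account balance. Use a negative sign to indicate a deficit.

1425.82

Goods: -479.63 - 711.10 + 1421.30 = 230.57
Services: 291.64 + 327.21 + 298.50 = 917.35
Primary income: -195.13 + 117.64 = -77.49
Secondary income: 69.77 + 285.62 = 355.39
Current account = 230.57 + 917.35 + (-77.49) + 355.39 = 1425.82
(Excluded from the current account — capital account: acquisition of foreign patents and trademarks (non-produced assets) 80.91; financial account: borrowing by resident firms from foreign banks 357.97, domestic pension funds' purchases of foreign equities 584.88, increase in resident deposits held at foreign banks 223.88, sale of domestic government bonds to non-residents 654.65.)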